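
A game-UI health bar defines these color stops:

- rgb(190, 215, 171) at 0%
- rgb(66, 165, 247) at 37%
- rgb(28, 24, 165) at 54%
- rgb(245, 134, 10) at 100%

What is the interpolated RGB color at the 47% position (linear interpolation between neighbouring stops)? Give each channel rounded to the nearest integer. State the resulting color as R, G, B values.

47% lies between the 37% and 54% stops, so the local fraction is t = (47 − 37)/(54 − 37) = 10/17 ≈ 0.5882.
R = 66 + 0.5882 × (28 − 66) = 43.648 → 44
G = 165 + 0.5882 × (24 − 165) = 82.064 → 82
B = 247 + 0.5882 × (165 − 247) = 198.768 → 199

(44, 82, 199)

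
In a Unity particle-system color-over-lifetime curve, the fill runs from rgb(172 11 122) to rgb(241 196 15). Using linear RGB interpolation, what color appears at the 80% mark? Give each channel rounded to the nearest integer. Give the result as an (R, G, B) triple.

(227, 159, 36)

80% corresponds to t = 0.8.
R = 172 + 0.8 × (241 − 172) = 172 + 0.8 × 69 = 227.2 → 227
G = 11 + 0.8 × (196 − 11) = 11 + 0.8 × 185 = 159 → 159
B = 122 + 0.8 × (15 − 122) = 122 + 0.8 × -107 = 36.4 → 36
So the blended color is (227, 159, 36), about #e39f24.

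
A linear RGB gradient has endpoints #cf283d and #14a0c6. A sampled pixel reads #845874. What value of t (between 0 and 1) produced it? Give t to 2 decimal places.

Invert the lerp on the R channel (largest span, 187): t = (132 − 207) / (20 − 207) = -75/-187 = 0.40107.
Check on G: (88 − 40)/(160 − 40) = 0.4 ✓

0.40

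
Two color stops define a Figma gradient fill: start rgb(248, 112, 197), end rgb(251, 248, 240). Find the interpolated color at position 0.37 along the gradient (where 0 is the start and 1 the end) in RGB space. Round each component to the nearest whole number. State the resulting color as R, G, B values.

R = 248 + 0.37 × (251 − 248) = 248 + 0.37 × 3 = 249.11 → 249
G = 112 + 0.37 × (248 − 112) = 112 + 0.37 × 136 = 162.32 → 162
B = 197 + 0.37 × (240 − 197) = 197 + 0.37 × 43 = 212.91 → 213

(249, 162, 213)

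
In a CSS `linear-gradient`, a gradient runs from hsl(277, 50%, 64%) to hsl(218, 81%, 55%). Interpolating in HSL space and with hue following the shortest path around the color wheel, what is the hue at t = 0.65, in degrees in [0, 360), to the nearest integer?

239

Hue arc: Δh = 218 − 277 = -59° (|Δh| ≤ 180, already the shorter path).
H = 277 + 0.65 × (-59) = 238.65 → 239°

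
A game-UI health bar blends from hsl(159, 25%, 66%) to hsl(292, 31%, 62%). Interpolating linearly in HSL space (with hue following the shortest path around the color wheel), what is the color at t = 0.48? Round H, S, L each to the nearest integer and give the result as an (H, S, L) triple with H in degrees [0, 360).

(223, 28, 64)

Hue arc: Δh = 292 − 159 = 133° (|Δh| ≤ 180, already the shorter path).
H = 159 + 0.48 × (133) = 222.84 → 223°
S = 25 + 0.48 × (31 − 25) = 27.88 → 28%
L = 66 + 0.48 × (62 − 66) = 64.08 → 64%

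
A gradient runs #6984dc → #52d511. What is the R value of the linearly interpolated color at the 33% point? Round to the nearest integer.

97

R₁ = 105 (from #6984dc), R₂ = 82 (from #52d511).
R = 105 + 0.33 × (82 − 105) = 97.41 → 97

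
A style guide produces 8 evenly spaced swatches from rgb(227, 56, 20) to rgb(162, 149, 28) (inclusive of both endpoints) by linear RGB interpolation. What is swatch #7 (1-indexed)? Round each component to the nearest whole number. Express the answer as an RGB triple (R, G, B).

(171, 136, 27)

With 8 swatches and endpoints inclusive, swatch 7 sits at t = (7 − 1)/(8 − 1) = 6/7 ≈ 0.8571.
R = 227 + 0.8571 × (162 − 227) = 171.288 → 171
G = 56 + 0.8571 × (149 − 56) = 135.71 → 136
B = 20 + 0.8571 × (28 − 20) = 26.857 → 27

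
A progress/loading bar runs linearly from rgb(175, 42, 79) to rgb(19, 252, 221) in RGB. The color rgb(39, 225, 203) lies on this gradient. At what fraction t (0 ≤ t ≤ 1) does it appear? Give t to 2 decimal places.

0.87

Invert the lerp on the G channel (largest span, 210): t = (225 − 42) / (252 − 42) = 183/210 = 0.87143.
Check on R: (39 − 175)/(19 − 175) = 0.8718 ✓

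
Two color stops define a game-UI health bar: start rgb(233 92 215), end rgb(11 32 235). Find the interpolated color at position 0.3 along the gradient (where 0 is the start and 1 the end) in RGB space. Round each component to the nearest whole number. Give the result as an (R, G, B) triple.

R = 233 + 0.3 × (11 − 233) = 233 + 0.3 × -222 = 166.4 → 166
G = 92 + 0.3 × (32 − 92) = 92 + 0.3 × -60 = 74 → 74
B = 215 + 0.3 × (235 − 215) = 215 + 0.3 × 20 = 221 → 221

(166, 74, 221)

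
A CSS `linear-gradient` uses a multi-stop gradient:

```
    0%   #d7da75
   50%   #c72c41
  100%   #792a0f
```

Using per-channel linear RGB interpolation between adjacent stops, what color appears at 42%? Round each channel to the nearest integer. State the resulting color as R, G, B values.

(202, 72, 73)

42% lies between the 0% and 50% stops, so the local fraction is t = (42 − 0)/(50 − 0) = 42/50 ≈ 0.84.
#d7da75 → (215, 218, 117); #c72c41 → (199, 44, 65).
R = 215 + 0.84 × (199 − 215) = 201.56 → 202
G = 218 + 0.84 × (44 − 218) = 71.84 → 72
B = 117 + 0.84 × (65 − 117) = 73.32 → 73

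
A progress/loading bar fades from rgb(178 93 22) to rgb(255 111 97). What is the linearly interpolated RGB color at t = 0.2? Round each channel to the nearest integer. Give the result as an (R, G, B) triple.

(193, 97, 37)

R = 178 + 0.2 × (255 − 178) = 178 + 0.2 × 77 = 193.4 → 193
G = 93 + 0.2 × (111 − 93) = 93 + 0.2 × 18 = 96.6 → 97
B = 22 + 0.2 × (97 − 22) = 22 + 0.2 × 75 = 37 → 37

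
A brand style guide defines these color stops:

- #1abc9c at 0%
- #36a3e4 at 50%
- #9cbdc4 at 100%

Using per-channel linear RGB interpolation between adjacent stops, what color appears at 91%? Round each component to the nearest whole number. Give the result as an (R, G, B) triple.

91% lies between the 50% and 100% stops, so the local fraction is t = (91 − 50)/(100 − 50) = 41/50 ≈ 0.82.
#36a3e4 → (54, 163, 228); #9cbdc4 → (156, 189, 196).
R = 54 + 0.82 × (156 − 54) = 137.64 → 138
G = 163 + 0.82 × (189 − 163) = 184.32 → 184
B = 228 + 0.82 × (196 − 228) = 201.76 → 202

(138, 184, 202)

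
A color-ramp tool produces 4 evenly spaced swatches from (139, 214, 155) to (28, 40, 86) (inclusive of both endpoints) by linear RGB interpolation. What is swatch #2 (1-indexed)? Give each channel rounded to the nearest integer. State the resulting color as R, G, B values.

(102, 156, 132)

With 4 swatches and endpoints inclusive, swatch 2 sits at t = (2 − 1)/(4 − 1) = 1/3 ≈ 0.3333.
R = 139 + 0.3333 × (28 − 139) = 102.004 → 102
G = 214 + 0.3333 × (40 − 214) = 156.006 → 156
B = 155 + 0.3333 × (86 − 155) = 132.002 → 132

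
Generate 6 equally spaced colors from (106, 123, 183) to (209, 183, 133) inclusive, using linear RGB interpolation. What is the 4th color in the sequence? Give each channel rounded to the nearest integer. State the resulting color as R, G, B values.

(168, 159, 153)

With 6 swatches and endpoints inclusive, swatch 4 sits at t = (4 − 1)/(6 − 1) = 3/5 ≈ 0.6.
R = 106 + 0.6 × (209 − 106) = 167.8 → 168
G = 123 + 0.6 × (183 − 123) = 159 → 159
B = 183 + 0.6 × (133 − 183) = 153 → 153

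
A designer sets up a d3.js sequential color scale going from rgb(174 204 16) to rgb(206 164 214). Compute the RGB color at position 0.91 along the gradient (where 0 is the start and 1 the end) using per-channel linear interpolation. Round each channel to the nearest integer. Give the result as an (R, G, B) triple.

(203, 168, 196)

R = 174 + 0.91 × (206 − 174) = 174 + 0.91 × 32 = 203.12 → 203
G = 204 + 0.91 × (164 − 204) = 204 + 0.91 × -40 = 167.6 → 168
B = 16 + 0.91 × (214 − 16) = 16 + 0.91 × 198 = 196.18 → 196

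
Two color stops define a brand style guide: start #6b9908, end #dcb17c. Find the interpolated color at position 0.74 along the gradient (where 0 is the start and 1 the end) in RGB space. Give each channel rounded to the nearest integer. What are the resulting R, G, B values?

#6b9908 → (107, 153, 8); #dcb17c → (220, 177, 124).
R = 107 + 0.74 × (220 − 107) = 107 + 0.74 × 113 = 190.62 → 191
G = 153 + 0.74 × (177 − 153) = 153 + 0.74 × 24 = 170.76 → 171
B = 8 + 0.74 × (124 − 8) = 8 + 0.74 × 116 = 93.84 → 94

(191, 171, 94)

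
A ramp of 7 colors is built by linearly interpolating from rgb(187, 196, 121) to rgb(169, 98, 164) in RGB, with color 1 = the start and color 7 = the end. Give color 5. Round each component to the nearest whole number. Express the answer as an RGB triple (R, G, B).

(175, 131, 150)

With 7 swatches and endpoints inclusive, swatch 5 sits at t = (5 − 1)/(7 − 1) = 4/6 ≈ 0.6667.
R = 187 + 0.6667 × (169 − 187) = 174.999 → 175
G = 196 + 0.6667 × (98 − 196) = 130.663 → 131
B = 121 + 0.6667 × (164 − 121) = 149.668 → 150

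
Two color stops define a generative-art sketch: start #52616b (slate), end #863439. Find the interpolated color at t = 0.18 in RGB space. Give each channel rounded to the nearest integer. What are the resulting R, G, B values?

(91, 89, 98)

#52616b → (82, 97, 107); #863439 → (134, 52, 57).
R = 82 + 0.18 × (134 − 82) = 82 + 0.18 × 52 = 91.36 → 91
G = 97 + 0.18 × (52 − 97) = 97 + 0.18 × -45 = 88.9 → 89
B = 107 + 0.18 × (57 − 107) = 107 + 0.18 × -50 = 98 → 98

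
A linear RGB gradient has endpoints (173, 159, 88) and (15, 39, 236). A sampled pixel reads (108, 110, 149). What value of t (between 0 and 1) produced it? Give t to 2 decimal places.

0.41

Invert the lerp on the R channel (largest span, 158): t = (108 − 173) / (15 − 173) = -65/-158 = 0.41139.
Check on G: (110 − 159)/(39 − 159) = 0.4083 ✓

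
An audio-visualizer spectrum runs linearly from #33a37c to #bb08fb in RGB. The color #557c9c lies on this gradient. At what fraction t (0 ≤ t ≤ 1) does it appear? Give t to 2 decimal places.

0.25

Invert the lerp on the G channel (largest span, 155): t = (124 − 163) / (8 − 163) = -39/-155 = 0.25161.
Check on R: (85 − 51)/(187 − 51) = 0.25 ✓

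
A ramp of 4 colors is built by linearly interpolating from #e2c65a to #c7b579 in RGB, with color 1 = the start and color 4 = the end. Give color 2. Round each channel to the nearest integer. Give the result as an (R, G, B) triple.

With 4 swatches and endpoints inclusive, swatch 2 sits at t = (2 − 1)/(4 − 1) = 1/3 ≈ 0.3333.
#e2c65a → (226, 198, 90); #c7b579 → (199, 181, 121).
R = 226 + 0.3333 × (199 − 226) = 217.001 → 217
G = 198 + 0.3333 × (181 − 198) = 192.334 → 192
B = 90 + 0.3333 × (121 − 90) = 100.332 → 100

(217, 192, 100)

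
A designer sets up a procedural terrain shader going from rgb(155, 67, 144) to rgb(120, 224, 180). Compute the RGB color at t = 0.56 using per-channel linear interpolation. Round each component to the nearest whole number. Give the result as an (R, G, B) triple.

(135, 155, 164)

R = 155 + 0.56 × (120 − 155) = 155 + 0.56 × -35 = 135.4 → 135
G = 67 + 0.56 × (224 − 67) = 67 + 0.56 × 157 = 154.92 → 155
B = 144 + 0.56 × (180 − 144) = 144 + 0.56 × 36 = 164.16 → 164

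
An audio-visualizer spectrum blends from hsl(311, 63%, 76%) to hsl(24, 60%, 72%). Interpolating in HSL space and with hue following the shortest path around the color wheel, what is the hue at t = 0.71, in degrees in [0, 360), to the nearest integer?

Hue: 24 − 311 = -287°, but |-287| > 180 so the shorter arc goes the other way: Δh = -287 + 360 = 73°.
H = 311 + 0.71 × (73) = 362.83 → 363 → 363 mod 360 = 3°

3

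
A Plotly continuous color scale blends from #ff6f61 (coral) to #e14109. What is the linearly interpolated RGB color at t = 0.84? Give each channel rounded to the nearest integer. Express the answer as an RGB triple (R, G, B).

#ff6f61 → (255, 111, 97); #e14109 → (225, 65, 9).
R = 255 + 0.84 × (225 − 255) = 255 + 0.84 × -30 = 229.8 → 230
G = 111 + 0.84 × (65 − 111) = 111 + 0.84 × -46 = 72.36 → 72
B = 97 + 0.84 × (9 − 97) = 97 + 0.84 × -88 = 23.08 → 23
So the blended color is (230, 72, 23), about #e64817.

(230, 72, 23)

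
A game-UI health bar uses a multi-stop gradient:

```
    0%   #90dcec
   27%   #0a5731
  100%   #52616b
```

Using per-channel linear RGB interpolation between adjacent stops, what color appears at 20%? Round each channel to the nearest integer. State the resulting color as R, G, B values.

20% lies between the 0% and 27% stops, so the local fraction is t = (20 − 0)/(27 − 0) = 20/27 ≈ 0.7407.
#90dcec → (144, 220, 236); #0a5731 → (10, 87, 49).
R = 144 + 0.7407 × (10 − 144) = 44.746 → 45
G = 220 + 0.7407 × (87 − 220) = 121.487 → 121
B = 236 + 0.7407 × (49 − 236) = 97.489 → 97

(45, 121, 97)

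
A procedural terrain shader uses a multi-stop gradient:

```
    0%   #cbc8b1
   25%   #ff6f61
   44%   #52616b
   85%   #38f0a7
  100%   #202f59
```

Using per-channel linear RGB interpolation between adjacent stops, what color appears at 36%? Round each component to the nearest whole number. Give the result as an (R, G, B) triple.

(155, 103, 103)

36% lies between the 25% and 44% stops, so the local fraction is t = (36 − 25)/(44 − 25) = 11/19 ≈ 0.5789.
#ff6f61 → (255, 111, 97); #52616b → (82, 97, 107).
R = 255 + 0.5789 × (82 − 255) = 154.85 → 155
G = 111 + 0.5789 × (97 − 111) = 102.895 → 103
B = 97 + 0.5789 × (107 − 97) = 102.789 → 103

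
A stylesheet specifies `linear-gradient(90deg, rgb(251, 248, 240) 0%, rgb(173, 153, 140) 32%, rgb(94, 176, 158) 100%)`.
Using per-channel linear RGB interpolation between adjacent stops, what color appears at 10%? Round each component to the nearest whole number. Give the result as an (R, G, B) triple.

(227, 218, 209)

10% lies between the 0% and 32% stops, so the local fraction is t = (10 − 0)/(32 − 0) = 10/32 ≈ 0.3125.
R = 251 + 0.3125 × (173 − 251) = 226.625 → 227
G = 248 + 0.3125 × (153 − 248) = 218.312 → 218
B = 240 + 0.3125 × (140 − 240) = 208.75 → 209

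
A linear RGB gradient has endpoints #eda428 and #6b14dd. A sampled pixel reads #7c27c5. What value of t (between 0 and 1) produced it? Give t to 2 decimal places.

0.87

Invert the lerp on the B channel (largest span, 181): t = (197 − 40) / (221 − 40) = 157/181 = 0.8674.
Check on R: (124 − 237)/(107 − 237) = 0.8692 ✓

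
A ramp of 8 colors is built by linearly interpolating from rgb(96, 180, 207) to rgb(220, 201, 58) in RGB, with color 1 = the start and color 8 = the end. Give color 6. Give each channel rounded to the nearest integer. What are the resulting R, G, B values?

With 8 swatches and endpoints inclusive, swatch 6 sits at t = (6 − 1)/(8 − 1) = 5/7 ≈ 0.7143.
R = 96 + 0.7143 × (220 − 96) = 184.573 → 185
G = 180 + 0.7143 × (201 − 180) = 195 → 195
B = 207 + 0.7143 × (58 − 207) = 100.569 → 101

(185, 195, 101)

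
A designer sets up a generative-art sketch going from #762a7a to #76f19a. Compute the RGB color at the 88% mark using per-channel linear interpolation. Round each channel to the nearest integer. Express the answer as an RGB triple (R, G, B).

(118, 217, 150)

#762a7a → (118, 42, 122); #76f19a → (118, 241, 154).
88% corresponds to t = 0.88.
R = 118 + 0.88 × (118 − 118) = 118 + 0.88 × 0 = 118 → 118
G = 42 + 0.88 × (241 − 42) = 42 + 0.88 × 199 = 217.12 → 217
B = 122 + 0.88 × (154 − 122) = 122 + 0.88 × 32 = 150.16 → 150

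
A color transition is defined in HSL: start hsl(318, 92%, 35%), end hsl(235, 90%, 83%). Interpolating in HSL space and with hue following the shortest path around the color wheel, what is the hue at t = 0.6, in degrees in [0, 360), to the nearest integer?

Hue arc: Δh = 235 − 318 = -83° (|Δh| ≤ 180, already the shorter path).
H = 318 + 0.6 × (-83) = 268.2 → 268°

268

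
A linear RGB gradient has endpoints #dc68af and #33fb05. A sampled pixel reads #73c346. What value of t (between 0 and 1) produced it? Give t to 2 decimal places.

0.62

Invert the lerp on the B channel (largest span, 170): t = (70 − 175) / (5 − 175) = -105/-170 = 0.61765.
Check on R: (115 − 220)/(51 − 220) = 0.6213 ✓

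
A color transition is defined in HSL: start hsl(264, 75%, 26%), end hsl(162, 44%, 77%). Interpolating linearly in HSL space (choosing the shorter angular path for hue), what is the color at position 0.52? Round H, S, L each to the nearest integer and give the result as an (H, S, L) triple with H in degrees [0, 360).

Hue arc: Δh = 162 − 264 = -102° (|Δh| ≤ 180, already the shorter path).
H = 264 + 0.52 × (-102) = 210.96 → 211°
S = 75 + 0.52 × (44 − 75) = 58.88 → 59%
L = 26 + 0.52 × (77 − 26) = 52.52 → 53%

(211, 59, 53)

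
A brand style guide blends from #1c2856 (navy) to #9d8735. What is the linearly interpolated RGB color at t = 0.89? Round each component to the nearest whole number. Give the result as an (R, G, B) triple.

(143, 125, 57)

#1c2856 → (28, 40, 86); #9d8735 → (157, 135, 53).
R = 28 + 0.89 × (157 − 28) = 28 + 0.89 × 129 = 142.81 → 143
G = 40 + 0.89 × (135 − 40) = 40 + 0.89 × 95 = 124.55 → 125
B = 86 + 0.89 × (53 − 86) = 86 + 0.89 × -33 = 56.63 → 57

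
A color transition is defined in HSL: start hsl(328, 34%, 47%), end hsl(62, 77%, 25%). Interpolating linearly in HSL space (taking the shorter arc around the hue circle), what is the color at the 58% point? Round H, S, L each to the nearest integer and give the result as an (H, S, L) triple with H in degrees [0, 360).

Hue: 62 − 328 = -266°, but |-266| > 180 so the shorter arc goes the other way: Δh = -266 + 360 = 94°.
H = 328 + 0.58 × (94) = 382.52 → 383 → 383 mod 360 = 23°
S = 34 + 0.58 × (77 − 34) = 58.94 → 59%
L = 47 + 0.58 × (25 − 47) = 34.24 → 34%

(23, 59, 34)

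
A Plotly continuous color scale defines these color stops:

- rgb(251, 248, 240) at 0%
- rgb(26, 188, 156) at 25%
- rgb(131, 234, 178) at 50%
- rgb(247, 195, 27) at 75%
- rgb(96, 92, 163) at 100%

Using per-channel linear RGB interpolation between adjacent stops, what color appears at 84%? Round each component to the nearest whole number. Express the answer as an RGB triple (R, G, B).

(193, 158, 76)

84% lies between the 75% and 100% stops, so the local fraction is t = (84 − 75)/(100 − 75) = 9/25 ≈ 0.36.
R = 247 + 0.36 × (96 − 247) = 192.64 → 193
G = 195 + 0.36 × (92 − 195) = 157.92 → 158
B = 27 + 0.36 × (163 − 27) = 75.96 → 76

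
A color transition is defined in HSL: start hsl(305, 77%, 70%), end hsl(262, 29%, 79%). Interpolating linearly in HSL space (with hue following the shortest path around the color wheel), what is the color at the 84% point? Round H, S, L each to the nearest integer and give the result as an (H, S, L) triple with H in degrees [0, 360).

(269, 37, 78)

Hue arc: Δh = 262 − 305 = -43° (|Δh| ≤ 180, already the shorter path).
H = 305 + 0.84 × (-43) = 268.88 → 269°
S = 77 + 0.84 × (29 − 77) = 36.68 → 37%
L = 70 + 0.84 × (79 − 70) = 77.56 → 78%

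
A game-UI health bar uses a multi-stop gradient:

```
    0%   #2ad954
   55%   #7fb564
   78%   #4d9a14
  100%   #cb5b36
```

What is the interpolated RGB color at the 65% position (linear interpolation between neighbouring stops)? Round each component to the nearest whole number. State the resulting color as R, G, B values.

(105, 169, 65)

65% lies between the 55% and 78% stops, so the local fraction is t = (65 − 55)/(78 − 55) = 10/23 ≈ 0.4348.
#7fb564 → (127, 181, 100); #4d9a14 → (77, 154, 20).
R = 127 + 0.4348 × (77 − 127) = 105.26 → 105
G = 181 + 0.4348 × (154 − 181) = 169.26 → 169
B = 100 + 0.4348 × (20 − 100) = 65.216 → 65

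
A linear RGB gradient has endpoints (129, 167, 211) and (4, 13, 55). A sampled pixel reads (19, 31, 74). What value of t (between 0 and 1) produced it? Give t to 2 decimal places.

Invert the lerp on the B channel (largest span, 156): t = (74 − 211) / (55 − 211) = -137/-156 = 0.87821.
Check on R: (19 − 129)/(4 − 129) = 0.88 ✓

0.88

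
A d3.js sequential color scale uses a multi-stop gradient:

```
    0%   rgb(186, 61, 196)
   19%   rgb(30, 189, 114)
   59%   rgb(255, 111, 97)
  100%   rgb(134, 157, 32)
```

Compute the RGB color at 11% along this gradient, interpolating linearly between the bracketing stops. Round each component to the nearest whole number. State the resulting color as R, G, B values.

(96, 135, 149)

11% lies between the 0% and 19% stops, so the local fraction is t = (11 − 0)/(19 − 0) = 11/19 ≈ 0.5789.
R = 186 + 0.5789 × (30 − 186) = 95.692 → 96
G = 61 + 0.5789 × (189 − 61) = 135.099 → 135
B = 196 + 0.5789 × (114 − 196) = 148.53 → 149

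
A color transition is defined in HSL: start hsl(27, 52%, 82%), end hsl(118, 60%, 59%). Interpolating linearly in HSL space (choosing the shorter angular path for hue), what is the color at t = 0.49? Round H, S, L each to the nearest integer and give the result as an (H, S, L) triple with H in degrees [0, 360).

(72, 56, 71)

Hue arc: Δh = 118 − 27 = 91° (|Δh| ≤ 180, already the shorter path).
H = 27 + 0.49 × (91) = 71.59 → 72°
S = 52 + 0.49 × (60 − 52) = 55.92 → 56%
L = 82 + 0.49 × (59 − 82) = 70.73 → 71%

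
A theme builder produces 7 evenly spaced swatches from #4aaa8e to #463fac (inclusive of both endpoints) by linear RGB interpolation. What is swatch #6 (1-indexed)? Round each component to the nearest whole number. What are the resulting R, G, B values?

(71, 81, 167)

With 7 swatches and endpoints inclusive, swatch 6 sits at t = (6 − 1)/(7 − 1) = 5/6 ≈ 0.8333.
#4aaa8e → (74, 170, 142); #463fac → (70, 63, 172).
R = 74 + 0.8333 × (70 − 74) = 70.667 → 71
G = 170 + 0.8333 × (63 − 170) = 80.837 → 81
B = 142 + 0.8333 × (172 − 142) = 166.999 → 167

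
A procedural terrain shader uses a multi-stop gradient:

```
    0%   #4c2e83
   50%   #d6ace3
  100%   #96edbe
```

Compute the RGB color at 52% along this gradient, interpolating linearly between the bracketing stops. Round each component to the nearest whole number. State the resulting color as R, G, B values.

(211, 175, 226)

52% lies between the 50% and 100% stops, so the local fraction is t = (52 − 50)/(100 − 50) = 2/50 ≈ 0.04.
#d6ace3 → (214, 172, 227); #96edbe → (150, 237, 190).
R = 214 + 0.04 × (150 − 214) = 211.44 → 211
G = 172 + 0.04 × (237 − 172) = 174.6 → 175
B = 227 + 0.04 × (190 − 227) = 225.52 → 226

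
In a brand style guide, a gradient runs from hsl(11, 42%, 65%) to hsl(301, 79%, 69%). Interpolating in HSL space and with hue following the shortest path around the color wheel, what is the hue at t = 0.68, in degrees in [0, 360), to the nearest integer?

Hue: 301 − 11 = 290°, but |290| > 180 so the shorter arc goes the other way: Δh = 290 − 360 = -70°.
H = 11 + 0.68 × (-70) = -36.6 → -37 → -37 mod 360 = 323°

323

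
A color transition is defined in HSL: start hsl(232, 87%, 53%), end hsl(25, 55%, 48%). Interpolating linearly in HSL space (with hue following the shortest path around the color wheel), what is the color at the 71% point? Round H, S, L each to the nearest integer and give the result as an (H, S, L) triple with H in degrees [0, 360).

Hue: 25 − 232 = -207°, but |-207| > 180 so the shorter arc goes the other way: Δh = -207 + 360 = 153°.
H = 232 + 0.71 × (153) = 340.63 → 341°
S = 87 + 0.71 × (55 − 87) = 64.28 → 64%
L = 53 + 0.71 × (48 − 53) = 49.45 → 49%

(341, 64, 49)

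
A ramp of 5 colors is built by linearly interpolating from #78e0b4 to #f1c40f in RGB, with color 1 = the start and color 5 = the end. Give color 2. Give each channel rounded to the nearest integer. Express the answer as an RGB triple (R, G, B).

(150, 217, 139)

With 5 swatches and endpoints inclusive, swatch 2 sits at t = (2 − 1)/(5 − 1) = 1/4 ≈ 0.25.
#78e0b4 → (120, 224, 180); #f1c40f → (241, 196, 15).
R = 120 + 0.25 × (241 − 120) = 150.25 → 150
G = 224 + 0.25 × (196 − 224) = 217 → 217
B = 180 + 0.25 × (15 − 180) = 138.75 → 139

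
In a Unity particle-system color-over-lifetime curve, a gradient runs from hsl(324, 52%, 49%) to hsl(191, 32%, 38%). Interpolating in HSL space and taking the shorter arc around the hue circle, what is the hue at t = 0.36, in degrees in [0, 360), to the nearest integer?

276

Hue arc: Δh = 191 − 324 = -133° (|Δh| ≤ 180, already the shorter path).
H = 324 + 0.36 × (-133) = 276.12 → 276°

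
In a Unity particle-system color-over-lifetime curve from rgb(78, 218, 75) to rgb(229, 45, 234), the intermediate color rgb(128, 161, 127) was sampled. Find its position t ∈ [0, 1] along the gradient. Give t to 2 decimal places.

Invert the lerp on the G channel (largest span, 173): t = (161 − 218) / (45 − 218) = -57/-173 = 0.32948.
Check on R: (128 − 78)/(229 − 78) = 0.3311 ✓

0.33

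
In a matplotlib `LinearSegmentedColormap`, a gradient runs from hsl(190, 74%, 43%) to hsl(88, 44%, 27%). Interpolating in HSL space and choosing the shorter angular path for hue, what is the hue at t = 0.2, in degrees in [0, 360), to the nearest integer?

Hue arc: Δh = 88 − 190 = -102° (|Δh| ≤ 180, already the shorter path).
H = 190 + 0.2 × (-102) = 169.6 → 170°

170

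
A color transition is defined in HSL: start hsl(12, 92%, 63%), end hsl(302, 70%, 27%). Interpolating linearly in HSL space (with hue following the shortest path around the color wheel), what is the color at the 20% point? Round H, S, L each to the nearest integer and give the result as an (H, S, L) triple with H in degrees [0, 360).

(358, 88, 56)

Hue: 302 − 12 = 290°, but |290| > 180 so the shorter arc goes the other way: Δh = 290 − 360 = -70°.
H = 12 + 0.2 × (-70) = -2 → -2 → -2 mod 360 = 358°
S = 92 + 0.2 × (70 − 92) = 87.6 → 88%
L = 63 + 0.2 × (27 − 63) = 55.8 → 56%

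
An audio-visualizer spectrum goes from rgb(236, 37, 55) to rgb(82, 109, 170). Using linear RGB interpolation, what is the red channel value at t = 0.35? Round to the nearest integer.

182

R = 236 + 0.35 × (82 − 236) = 182.1 → 182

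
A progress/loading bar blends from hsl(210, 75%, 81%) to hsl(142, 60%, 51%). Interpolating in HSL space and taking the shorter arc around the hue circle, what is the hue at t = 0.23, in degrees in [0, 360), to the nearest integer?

194

Hue arc: Δh = 142 − 210 = -68° (|Δh| ≤ 180, already the shorter path).
H = 210 + 0.23 × (-68) = 194.36 → 194°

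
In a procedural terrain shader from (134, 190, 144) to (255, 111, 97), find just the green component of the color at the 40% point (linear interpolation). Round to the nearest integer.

158

G = 190 + 0.4 × (111 − 190) = 158.4 → 158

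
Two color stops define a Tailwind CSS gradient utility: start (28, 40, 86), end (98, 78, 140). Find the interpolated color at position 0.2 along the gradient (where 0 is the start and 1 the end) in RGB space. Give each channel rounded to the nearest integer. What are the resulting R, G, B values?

(42, 48, 97)

R = 28 + 0.2 × (98 − 28) = 28 + 0.2 × 70 = 42 → 42
G = 40 + 0.2 × (78 − 40) = 40 + 0.2 × 38 = 47.6 → 48
B = 86 + 0.2 × (140 − 86) = 86 + 0.2 × 54 = 96.8 → 97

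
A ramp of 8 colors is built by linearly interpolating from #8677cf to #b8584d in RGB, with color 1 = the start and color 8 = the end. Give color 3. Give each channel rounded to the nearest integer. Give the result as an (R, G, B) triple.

With 8 swatches and endpoints inclusive, swatch 3 sits at t = (3 − 1)/(8 − 1) = 2/7 ≈ 0.2857.
#8677cf → (134, 119, 207); #b8584d → (184, 88, 77).
R = 134 + 0.2857 × (184 − 134) = 148.285 → 148
G = 119 + 0.2857 × (88 − 119) = 110.143 → 110
B = 207 + 0.2857 × (77 − 207) = 169.859 → 170

(148, 110, 170)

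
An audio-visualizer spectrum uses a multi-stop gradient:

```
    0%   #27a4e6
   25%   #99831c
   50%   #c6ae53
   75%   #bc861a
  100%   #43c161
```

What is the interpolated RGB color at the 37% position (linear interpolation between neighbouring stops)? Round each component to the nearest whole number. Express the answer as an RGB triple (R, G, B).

37% lies between the 25% and 50% stops, so the local fraction is t = (37 − 25)/(50 − 25) = 12/25 ≈ 0.48.
#99831c → (153, 131, 28); #c6ae53 → (198, 174, 83).
R = 153 + 0.48 × (198 − 153) = 174.6 → 175
G = 131 + 0.48 × (174 − 131) = 151.64 → 152
B = 28 + 0.48 × (83 − 28) = 54.4 → 54

(175, 152, 54)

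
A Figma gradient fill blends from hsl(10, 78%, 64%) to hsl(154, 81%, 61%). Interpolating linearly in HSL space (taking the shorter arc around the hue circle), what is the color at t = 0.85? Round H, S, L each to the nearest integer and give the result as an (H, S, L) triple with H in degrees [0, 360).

Hue arc: Δh = 154 − 10 = 144° (|Δh| ≤ 180, already the shorter path).
H = 10 + 0.85 × (144) = 132.4 → 132°
S = 78 + 0.85 × (81 − 78) = 80.55 → 81%
L = 64 + 0.85 × (61 − 64) = 61.45 → 61%

(132, 81, 61)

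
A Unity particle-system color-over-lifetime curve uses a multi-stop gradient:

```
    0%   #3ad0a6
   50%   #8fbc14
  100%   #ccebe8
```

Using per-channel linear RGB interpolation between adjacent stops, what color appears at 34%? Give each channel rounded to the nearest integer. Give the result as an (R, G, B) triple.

(116, 194, 67)

34% lies between the 0% and 50% stops, so the local fraction is t = (34 − 0)/(50 − 0) = 34/50 ≈ 0.68.
#3ad0a6 → (58, 208, 166); #8fbc14 → (143, 188, 20).
R = 58 + 0.68 × (143 − 58) = 115.8 → 116
G = 208 + 0.68 × (188 − 208) = 194.4 → 194
B = 166 + 0.68 × (20 − 166) = 66.72 → 67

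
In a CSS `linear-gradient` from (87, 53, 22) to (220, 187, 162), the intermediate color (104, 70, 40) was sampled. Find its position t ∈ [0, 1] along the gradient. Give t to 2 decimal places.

Invert the lerp on the B channel (largest span, 140): t = (40 − 22) / (162 − 22) = 18/140 = 0.12857.
Check on R: (104 − 87)/(220 − 87) = 0.1278 ✓

0.13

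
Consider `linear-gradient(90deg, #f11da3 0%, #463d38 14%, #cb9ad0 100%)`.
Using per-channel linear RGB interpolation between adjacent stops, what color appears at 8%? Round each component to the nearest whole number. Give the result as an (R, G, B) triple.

(143, 47, 102)

8% lies between the 0% and 14% stops, so the local fraction is t = (8 − 0)/(14 − 0) = 8/14 ≈ 0.5714.
#f11da3 → (241, 29, 163); #463d38 → (70, 61, 56).
R = 241 + 0.5714 × (70 − 241) = 143.291 → 143
G = 29 + 0.5714 × (61 − 29) = 47.285 → 47
B = 163 + 0.5714 × (56 − 163) = 101.86 → 102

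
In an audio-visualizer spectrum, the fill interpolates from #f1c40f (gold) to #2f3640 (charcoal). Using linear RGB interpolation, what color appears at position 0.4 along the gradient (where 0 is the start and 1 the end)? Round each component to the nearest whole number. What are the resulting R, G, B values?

#f1c40f → (241, 196, 15); #2f3640 → (47, 54, 64).
R = 241 + 0.4 × (47 − 241) = 241 + 0.4 × -194 = 163.4 → 163
G = 196 + 0.4 × (54 − 196) = 196 + 0.4 × -142 = 139.2 → 139
B = 15 + 0.4 × (64 − 15) = 15 + 0.4 × 49 = 34.6 → 35

(163, 139, 35)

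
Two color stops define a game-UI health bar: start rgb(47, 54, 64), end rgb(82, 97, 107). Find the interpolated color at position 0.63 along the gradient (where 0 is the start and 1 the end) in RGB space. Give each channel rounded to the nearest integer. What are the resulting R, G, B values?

R = 47 + 0.63 × (82 − 47) = 47 + 0.63 × 35 = 69.05 → 69
G = 54 + 0.63 × (97 − 54) = 54 + 0.63 × 43 = 81.09 → 81
B = 64 + 0.63 × (107 − 64) = 64 + 0.63 × 43 = 91.09 → 91

(69, 81, 91)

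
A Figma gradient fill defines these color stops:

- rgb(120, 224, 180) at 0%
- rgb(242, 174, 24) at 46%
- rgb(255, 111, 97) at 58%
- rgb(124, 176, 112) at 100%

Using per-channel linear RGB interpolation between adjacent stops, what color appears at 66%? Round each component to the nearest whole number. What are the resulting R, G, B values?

(230, 123, 100)

66% lies between the 58% and 100% stops, so the local fraction is t = (66 − 58)/(100 − 58) = 8/42 ≈ 0.1905.
R = 255 + 0.1905 × (124 − 255) = 230.044 → 230
G = 111 + 0.1905 × (176 − 111) = 123.382 → 123
B = 97 + 0.1905 × (112 − 97) = 99.858 → 100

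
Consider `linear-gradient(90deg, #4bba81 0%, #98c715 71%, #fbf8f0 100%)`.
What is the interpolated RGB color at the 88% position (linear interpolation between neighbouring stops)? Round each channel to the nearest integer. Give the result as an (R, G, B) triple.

(210, 228, 149)

88% lies between the 71% and 100% stops, so the local fraction is t = (88 − 71)/(100 − 71) = 17/29 ≈ 0.5862.
#98c715 → (152, 199, 21); #fbf8f0 → (251, 248, 240).
R = 152 + 0.5862 × (251 − 152) = 210.034 → 210
G = 199 + 0.5862 × (248 − 199) = 227.724 → 228
B = 21 + 0.5862 × (240 − 21) = 149.378 → 149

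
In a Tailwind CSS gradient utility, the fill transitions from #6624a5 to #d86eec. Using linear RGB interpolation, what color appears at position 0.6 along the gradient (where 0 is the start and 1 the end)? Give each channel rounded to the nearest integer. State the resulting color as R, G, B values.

(170, 80, 208)

#6624a5 → (102, 36, 165); #d86eec → (216, 110, 236).
R = 102 + 0.6 × (216 − 102) = 102 + 0.6 × 114 = 170.4 → 170
G = 36 + 0.6 × (110 − 36) = 36 + 0.6 × 74 = 80.4 → 80
B = 165 + 0.6 × (236 − 165) = 165 + 0.6 × 71 = 207.6 → 208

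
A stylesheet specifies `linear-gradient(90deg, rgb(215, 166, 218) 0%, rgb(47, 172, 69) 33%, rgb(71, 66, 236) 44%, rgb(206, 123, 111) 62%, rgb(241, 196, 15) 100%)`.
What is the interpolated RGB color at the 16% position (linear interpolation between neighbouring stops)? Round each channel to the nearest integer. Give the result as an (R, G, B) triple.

(134, 169, 146)

16% lies between the 0% and 33% stops, so the local fraction is t = (16 − 0)/(33 − 0) = 16/33 ≈ 0.4848.
R = 215 + 0.4848 × (47 − 215) = 133.554 → 134
G = 166 + 0.4848 × (172 − 166) = 168.909 → 169
B = 218 + 0.4848 × (69 − 218) = 145.765 → 146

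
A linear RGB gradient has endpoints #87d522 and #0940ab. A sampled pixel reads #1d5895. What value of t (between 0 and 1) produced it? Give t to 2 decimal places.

0.84

Invert the lerp on the G channel (largest span, 149): t = (88 − 213) / (64 − 213) = -125/-149 = 0.83893.
Check on R: (29 − 135)/(9 − 135) = 0.8413 ✓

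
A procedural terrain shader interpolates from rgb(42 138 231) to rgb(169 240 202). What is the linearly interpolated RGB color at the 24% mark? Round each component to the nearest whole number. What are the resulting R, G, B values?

(72, 162, 224)

24% corresponds to t = 0.24.
R = 42 + 0.24 × (169 − 42) = 42 + 0.24 × 127 = 72.48 → 72
G = 138 + 0.24 × (240 − 138) = 138 + 0.24 × 102 = 162.48 → 162
B = 231 + 0.24 × (202 − 231) = 231 + 0.24 × -29 = 224.04 → 224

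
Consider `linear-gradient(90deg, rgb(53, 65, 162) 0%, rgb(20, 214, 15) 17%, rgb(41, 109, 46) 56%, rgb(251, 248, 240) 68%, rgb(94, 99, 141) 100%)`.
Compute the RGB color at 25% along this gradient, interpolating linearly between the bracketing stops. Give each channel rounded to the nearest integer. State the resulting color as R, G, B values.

25% lies between the 17% and 56% stops, so the local fraction is t = (25 − 17)/(56 − 17) = 8/39 ≈ 0.2051.
R = 20 + 0.2051 × (41 − 20) = 24.307 → 24
G = 214 + 0.2051 × (109 − 214) = 192.464 → 192
B = 15 + 0.2051 × (46 − 15) = 21.358 → 21

(24, 192, 21)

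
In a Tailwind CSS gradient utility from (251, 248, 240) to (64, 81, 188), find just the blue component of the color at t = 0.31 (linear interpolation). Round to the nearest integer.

B = 240 + 0.31 × (188 − 240) = 223.88 → 224

224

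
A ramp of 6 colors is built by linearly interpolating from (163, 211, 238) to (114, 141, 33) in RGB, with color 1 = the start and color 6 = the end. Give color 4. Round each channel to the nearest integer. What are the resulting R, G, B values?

With 6 swatches and endpoints inclusive, swatch 4 sits at t = (4 − 1)/(6 − 1) = 3/5 ≈ 0.6.
R = 163 + 0.6 × (114 − 163) = 133.6 → 134
G = 211 + 0.6 × (141 − 211) = 169 → 169
B = 238 + 0.6 × (33 − 238) = 115 → 115

(134, 169, 115)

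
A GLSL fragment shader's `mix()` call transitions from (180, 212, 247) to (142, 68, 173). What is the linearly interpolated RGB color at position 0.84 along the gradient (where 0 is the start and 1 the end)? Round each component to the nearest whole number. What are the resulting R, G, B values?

(148, 91, 185)

R = 180 + 0.84 × (142 − 180) = 180 + 0.84 × -38 = 148.08 → 148
G = 212 + 0.84 × (68 − 212) = 212 + 0.84 × -144 = 91.04 → 91
B = 247 + 0.84 × (173 − 247) = 247 + 0.84 × -74 = 184.84 → 185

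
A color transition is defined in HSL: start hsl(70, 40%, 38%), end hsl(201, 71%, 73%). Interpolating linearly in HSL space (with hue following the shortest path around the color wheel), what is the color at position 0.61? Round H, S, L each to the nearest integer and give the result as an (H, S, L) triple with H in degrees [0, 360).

(150, 59, 59)

Hue arc: Δh = 201 − 70 = 131° (|Δh| ≤ 180, already the shorter path).
H = 70 + 0.61 × (131) = 149.91 → 150°
S = 40 + 0.61 × (71 − 40) = 58.91 → 59%
L = 38 + 0.61 × (73 − 38) = 59.35 → 59%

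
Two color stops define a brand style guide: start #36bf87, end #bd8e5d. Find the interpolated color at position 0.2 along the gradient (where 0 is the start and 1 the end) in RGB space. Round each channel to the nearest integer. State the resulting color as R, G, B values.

(81, 181, 127)

#36bf87 → (54, 191, 135); #bd8e5d → (189, 142, 93).
R = 54 + 0.2 × (189 − 54) = 54 + 0.2 × 135 = 81 → 81
G = 191 + 0.2 × (142 − 191) = 191 + 0.2 × -49 = 181.2 → 181
B = 135 + 0.2 × (93 − 135) = 135 + 0.2 × -42 = 126.6 → 127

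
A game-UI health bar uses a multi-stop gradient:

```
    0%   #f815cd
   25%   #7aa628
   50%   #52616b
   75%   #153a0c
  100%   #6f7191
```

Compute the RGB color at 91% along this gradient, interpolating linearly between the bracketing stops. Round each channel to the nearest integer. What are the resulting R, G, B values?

91% lies between the 75% and 100% stops, so the local fraction is t = (91 − 75)/(100 − 75) = 16/25 ≈ 0.64.
#153a0c → (21, 58, 12); #6f7191 → (111, 113, 145).
R = 21 + 0.64 × (111 − 21) = 78.6 → 79
G = 58 + 0.64 × (113 − 58) = 93.2 → 93
B = 12 + 0.64 × (145 − 12) = 97.12 → 97

(79, 93, 97)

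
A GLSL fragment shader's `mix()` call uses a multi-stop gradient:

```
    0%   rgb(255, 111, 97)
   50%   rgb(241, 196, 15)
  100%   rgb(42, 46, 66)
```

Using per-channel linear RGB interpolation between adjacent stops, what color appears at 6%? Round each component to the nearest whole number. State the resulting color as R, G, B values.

(253, 121, 87)

6% lies between the 0% and 50% stops, so the local fraction is t = (6 − 0)/(50 − 0) = 6/50 ≈ 0.12.
R = 255 + 0.12 × (241 − 255) = 253.32 → 253
G = 111 + 0.12 × (196 − 111) = 121.2 → 121
B = 97 + 0.12 × (15 − 97) = 87.16 → 87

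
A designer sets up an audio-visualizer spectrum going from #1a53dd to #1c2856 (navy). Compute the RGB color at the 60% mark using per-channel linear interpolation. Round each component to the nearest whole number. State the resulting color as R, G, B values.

(27, 57, 140)

#1a53dd → (26, 83, 221); #1c2856 → (28, 40, 86).
60% corresponds to t = 0.6.
R = 26 + 0.6 × (28 − 26) = 26 + 0.6 × 2 = 27.2 → 27
G = 83 + 0.6 × (40 − 83) = 83 + 0.6 × -43 = 57.2 → 57
B = 221 + 0.6 × (86 − 221) = 221 + 0.6 × -135 = 140 → 140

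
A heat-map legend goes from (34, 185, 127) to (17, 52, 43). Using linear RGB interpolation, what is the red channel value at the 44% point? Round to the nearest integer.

R = 34 + 0.44 × (17 − 34) = 26.52 → 27

27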